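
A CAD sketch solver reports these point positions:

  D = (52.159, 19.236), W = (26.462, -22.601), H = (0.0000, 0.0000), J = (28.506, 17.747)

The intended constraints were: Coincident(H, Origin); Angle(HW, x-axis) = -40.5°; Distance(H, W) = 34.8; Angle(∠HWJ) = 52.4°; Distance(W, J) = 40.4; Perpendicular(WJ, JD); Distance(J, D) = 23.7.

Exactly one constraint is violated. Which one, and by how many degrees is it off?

Perpendicular(WJ, JD) — off by 6.50°.

H = (0.00, 0.00) ✓; HW at -40.50° ✓; |HW| = 34.80 ✓; ∠HWJ = 52.40° ✓; |WJ| = 40.40 ✓; ∠(WJ, JD) = 83.50° ✗; |JD| = 23.70 ✓.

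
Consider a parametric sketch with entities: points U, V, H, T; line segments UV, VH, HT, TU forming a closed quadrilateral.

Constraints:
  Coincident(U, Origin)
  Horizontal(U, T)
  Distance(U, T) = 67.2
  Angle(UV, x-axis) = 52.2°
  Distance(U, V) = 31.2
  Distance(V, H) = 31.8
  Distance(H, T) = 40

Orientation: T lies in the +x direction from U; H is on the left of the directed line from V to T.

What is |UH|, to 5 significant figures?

60.552

Checks: U.y = 0.00, T.y = 0.00 ✓; |VH| = 31.80 ✓; |HT| = 40.00 ✓.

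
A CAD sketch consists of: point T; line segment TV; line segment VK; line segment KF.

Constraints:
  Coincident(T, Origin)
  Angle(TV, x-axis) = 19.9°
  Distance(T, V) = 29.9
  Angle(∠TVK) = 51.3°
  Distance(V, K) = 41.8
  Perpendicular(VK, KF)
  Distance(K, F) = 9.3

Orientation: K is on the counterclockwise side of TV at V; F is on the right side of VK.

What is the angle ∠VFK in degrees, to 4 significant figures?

77.46°

∠TVK = 51.3°, so VK runs at 19.9° + (180° − 51.3°) = 148.6° from the x-axis; with |VK| = 41.8, K = V + 41.8·(cos 148.6°, sin 148.6°) = (-7.564, 31.96). VK is perpendicular to KF; with |KF| = 9.3 on the right of VK, F = K + 9.3·(0.5210, 0.8536) = (-2.718, 39.89). Then cos ∠VFK = FV·FK / (|FV||FK|), giving 77.46°.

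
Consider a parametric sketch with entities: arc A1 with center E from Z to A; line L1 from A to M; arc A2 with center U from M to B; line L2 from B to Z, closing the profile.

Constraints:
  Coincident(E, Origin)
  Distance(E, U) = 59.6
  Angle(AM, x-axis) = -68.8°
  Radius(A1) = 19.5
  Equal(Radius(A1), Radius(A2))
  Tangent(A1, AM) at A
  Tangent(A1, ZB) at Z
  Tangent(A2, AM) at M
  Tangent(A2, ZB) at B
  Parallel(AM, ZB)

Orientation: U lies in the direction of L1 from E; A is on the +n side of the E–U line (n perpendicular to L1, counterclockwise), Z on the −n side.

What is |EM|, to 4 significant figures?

62.71

The slot axis is L1's direction at -68.8°, so u = (cos -68.8°, sin -68.8°) = (0.3616, -0.9323) and n = (−sin -68.8°, cos -68.8°) = (0.9323, 0.3616). E is at the origin and U lies 59.6 along u from E, so U = 59.6·u = (21.55, -55.57). Tangency of A1 to both parallel lines with radius 19.5 puts A and Z at E ± 19.5·n: A = (18.18, 7.052), Z = (-18.18, -7.052). Equal radii place M and B the same way about U: M = U + 19.5·n = (39.73, -48.51), B = U − 19.5·n = (3.373, -62.62). Then |EM| = |M − E| = 62.71.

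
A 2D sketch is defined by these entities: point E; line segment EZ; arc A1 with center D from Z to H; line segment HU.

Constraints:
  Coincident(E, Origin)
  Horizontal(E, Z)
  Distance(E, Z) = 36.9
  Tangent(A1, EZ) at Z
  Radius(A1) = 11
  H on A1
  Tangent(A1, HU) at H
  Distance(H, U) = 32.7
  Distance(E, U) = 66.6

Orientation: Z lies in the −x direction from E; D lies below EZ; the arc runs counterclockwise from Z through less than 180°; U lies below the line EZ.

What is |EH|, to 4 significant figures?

48.82

E is at the origin; EZ is horizontal with |EZ| = 36.9 and Z on the −x side, so Z = (-36.90, 0.000). Tangency of A1 to EZ means the radius DZ is perpendicular to EZ, so D = Z + (0, -11) = (-36.90, -11.00). Since DH ⟂ HU (tangency), |DU| = √(11.0² + 32.7²) = 34.50 regardless of where H sits on A1. So U lies on both circle(E, 66.6) and circle(D, 34.50); the below-EZ intersection is U = (-51.46, -42.28). H is the foot of the tangent from U: H = (-47.83, -9.779).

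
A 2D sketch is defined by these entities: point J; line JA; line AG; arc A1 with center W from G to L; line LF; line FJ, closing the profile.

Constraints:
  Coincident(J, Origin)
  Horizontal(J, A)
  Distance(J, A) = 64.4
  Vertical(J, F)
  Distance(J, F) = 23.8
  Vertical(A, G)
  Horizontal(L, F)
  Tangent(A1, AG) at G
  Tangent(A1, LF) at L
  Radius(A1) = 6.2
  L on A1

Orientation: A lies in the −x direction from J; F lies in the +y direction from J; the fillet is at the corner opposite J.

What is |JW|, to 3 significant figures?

60.8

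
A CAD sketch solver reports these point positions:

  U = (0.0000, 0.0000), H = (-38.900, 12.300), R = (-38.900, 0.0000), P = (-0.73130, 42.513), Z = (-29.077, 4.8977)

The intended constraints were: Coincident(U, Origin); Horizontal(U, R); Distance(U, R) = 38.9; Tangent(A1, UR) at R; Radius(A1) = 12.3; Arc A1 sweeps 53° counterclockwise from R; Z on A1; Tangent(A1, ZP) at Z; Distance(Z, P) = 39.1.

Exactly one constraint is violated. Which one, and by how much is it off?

Distance(Z, P) = 39.1 — off by 8.00.

U = (0.00, 0.00) ✓; U.y = 0.00, R.y = 0.00 ✓; |UR| = 38.90 ✓; ∠(HR, RU) = 90.00° ✓; |HR| = 12.30 ✓; bearing(H→Z) − bearing(H→R) = 53.00° ✓; |HZ| = 12.30 ✓; ∠(HZ, ZP) = 90.00° ✓; |ZP| = 47.10 ✗.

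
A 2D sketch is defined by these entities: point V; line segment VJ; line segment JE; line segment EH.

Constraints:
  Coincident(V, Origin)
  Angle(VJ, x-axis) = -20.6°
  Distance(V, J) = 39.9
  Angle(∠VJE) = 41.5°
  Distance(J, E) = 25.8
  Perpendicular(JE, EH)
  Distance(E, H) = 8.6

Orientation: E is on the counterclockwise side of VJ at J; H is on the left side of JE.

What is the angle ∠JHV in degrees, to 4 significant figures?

121.3°

V is at the origin; VJ runs at -20.6° with length 39.9, so J = 39.9·(cos -20.6°, sin -20.6°) = (37.35, -14.04). ∠VJE = 41.5°, so JE runs at -20.6° + (180° − 41.5°) = 117.9° from the x-axis; with |JE| = 25.8, E = J + 25.8·(cos 117.9°, sin 117.9°) = (25.28, 8.763). JE is perpendicular to EH; with |EH| = 8.6 on the left of JE, H = E + 8.6·(-0.8838, -0.4679) = (17.68, 4.738). Then cos ∠JHV = HJ·HV / (|HJ||HV|), giving 121.3°.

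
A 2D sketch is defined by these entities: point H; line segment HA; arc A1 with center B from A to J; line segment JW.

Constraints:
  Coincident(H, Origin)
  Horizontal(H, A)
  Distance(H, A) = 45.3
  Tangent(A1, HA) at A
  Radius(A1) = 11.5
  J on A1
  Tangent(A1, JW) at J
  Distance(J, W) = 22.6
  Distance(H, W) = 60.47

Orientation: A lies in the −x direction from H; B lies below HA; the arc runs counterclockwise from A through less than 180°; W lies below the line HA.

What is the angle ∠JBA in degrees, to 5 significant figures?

110.73°

Checks: |BJ| = 11.50 ✓; ∠(BJ, JW) = 90.00° ✓; |JW| = 22.60 ✓; |HW| = 60.47 ✓.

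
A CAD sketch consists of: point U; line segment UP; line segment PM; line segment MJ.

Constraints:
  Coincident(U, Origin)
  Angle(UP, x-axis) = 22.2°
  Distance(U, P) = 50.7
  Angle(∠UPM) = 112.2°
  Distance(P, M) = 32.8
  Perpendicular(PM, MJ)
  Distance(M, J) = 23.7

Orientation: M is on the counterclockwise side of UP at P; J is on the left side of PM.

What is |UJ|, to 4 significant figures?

56.92

U is at the origin; UP runs at 22.2° with length 50.7, so P = 50.7·(cos 22.2°, sin 22.2°) = (46.94, 19.16). ∠UPM = 112.2°, so PM runs at 22.2° + (180° − 112.2°) = 90.00° from the x-axis; with |PM| = 32.8, M = P + 32.8·(cos 90.00°, sin 90.00°) = (46.94, 51.96). PM is perpendicular to MJ; with |MJ| = 23.7 on the left of PM, J = M + 23.7·(-1.000, 6.123e-17) = (23.24, 51.96). Then |UJ| = |J − U| = 56.92.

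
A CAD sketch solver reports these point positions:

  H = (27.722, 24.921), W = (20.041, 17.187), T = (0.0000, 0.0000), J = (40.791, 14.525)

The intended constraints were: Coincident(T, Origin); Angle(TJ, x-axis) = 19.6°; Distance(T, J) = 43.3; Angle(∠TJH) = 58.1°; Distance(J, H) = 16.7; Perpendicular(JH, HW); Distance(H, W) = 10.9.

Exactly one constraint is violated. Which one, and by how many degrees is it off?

Perpendicular(JH, HW) — off by 6.30°.

T = (0.00, 0.00) ✓; TJ at 19.60° ✓; |TJ| = 43.30 ✓; ∠TJH = 58.10° ✓; |JH| = 16.70 ✓; ∠(JH, HW) = 83.70° ✗; |HW| = 10.90 ✓.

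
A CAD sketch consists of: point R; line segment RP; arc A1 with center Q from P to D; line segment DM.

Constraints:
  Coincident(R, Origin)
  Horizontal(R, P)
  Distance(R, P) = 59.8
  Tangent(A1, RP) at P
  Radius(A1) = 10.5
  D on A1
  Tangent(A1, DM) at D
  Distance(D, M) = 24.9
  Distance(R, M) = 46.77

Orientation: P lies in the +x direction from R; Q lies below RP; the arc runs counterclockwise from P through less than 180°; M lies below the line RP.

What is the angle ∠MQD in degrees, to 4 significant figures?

67.14°

Checks: |RP| = 59.80 ✓; |QD| = 10.50 ✓; ∠(QD, DM) = 90.00° ✓; |DM| = 24.90 ✓; |RM| = 46.77 ✓.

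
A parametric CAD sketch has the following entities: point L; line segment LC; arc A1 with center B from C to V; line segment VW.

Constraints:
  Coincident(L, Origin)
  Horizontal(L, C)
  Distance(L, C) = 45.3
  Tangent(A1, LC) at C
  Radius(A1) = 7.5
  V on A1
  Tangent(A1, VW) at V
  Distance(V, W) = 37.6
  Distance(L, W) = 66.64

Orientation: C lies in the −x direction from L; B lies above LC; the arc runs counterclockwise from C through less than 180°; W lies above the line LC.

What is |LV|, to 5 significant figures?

39.278

L is at the origin; LC is horizontal with |LC| = 45.3 and C on the −x side, so C = (-45.300, 0.0000). Tangency of A1 to LC means the radius BC is perpendicular to LC, so B = C + (0, 7.5) = (-45.300, 7.5000). Since BV ⟂ VW (tangency), |BW| = √(7.5² + 37.6²) = 38.341 regardless of where V sits on A1. So W lies on both circle(L, 66.64) and circle(B, 38.341); the above-LC intersection is W = (-48.495, 45.707). V is the foot of the tangent from W: V = (-38.093, 9.5748).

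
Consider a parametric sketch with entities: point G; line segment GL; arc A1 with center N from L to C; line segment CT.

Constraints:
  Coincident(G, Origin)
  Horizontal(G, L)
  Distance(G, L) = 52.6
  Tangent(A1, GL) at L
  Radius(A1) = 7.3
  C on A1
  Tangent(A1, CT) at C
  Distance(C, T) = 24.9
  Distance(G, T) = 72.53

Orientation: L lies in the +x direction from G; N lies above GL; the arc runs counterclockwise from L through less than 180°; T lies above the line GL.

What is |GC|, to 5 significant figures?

59.867

G is at the origin; G and L share the same y with |GL| = 52.6 and L on the +x side, so L = (52.600, 0.0000). Since A1 is tangent to GL there, NL ⟂ GL, so N = L + (0, 7.3) = (52.600, 7.3000). Since NC ⟂ CT (tangency), |NT| = √(7.3² + 24.9²) = 25.948 regardless of where C sits on A1. So T lies on both circle(G, 72.53) and circle(N, 25.948); the above-GL intersection is T = (66.345, 29.309). C is the foot of the tangent from T: C = (59.630, 5.3314).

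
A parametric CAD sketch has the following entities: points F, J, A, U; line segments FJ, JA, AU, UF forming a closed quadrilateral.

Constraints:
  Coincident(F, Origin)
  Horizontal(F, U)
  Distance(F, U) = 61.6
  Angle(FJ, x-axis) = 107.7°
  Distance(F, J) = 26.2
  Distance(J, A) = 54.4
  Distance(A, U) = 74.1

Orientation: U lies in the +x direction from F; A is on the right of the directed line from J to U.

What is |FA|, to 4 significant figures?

30.11

Checks: FJ at 107.7° ✓; |JA| = 54.40 ✓; |AU| = 74.10 ✓.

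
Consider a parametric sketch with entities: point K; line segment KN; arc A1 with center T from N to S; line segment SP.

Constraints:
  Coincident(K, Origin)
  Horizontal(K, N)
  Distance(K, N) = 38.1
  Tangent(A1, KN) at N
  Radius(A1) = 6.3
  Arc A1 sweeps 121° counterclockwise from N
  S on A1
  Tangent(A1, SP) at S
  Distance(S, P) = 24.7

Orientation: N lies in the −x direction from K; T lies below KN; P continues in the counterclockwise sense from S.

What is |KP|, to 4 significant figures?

43.48

K is at the origin; K and N share the same y with |KN| = 38.1 and N on the −x side, so N = (-38.10, 0.000). Since A1 is tangent to KN there, TN ⟂ KN, so T = N + (0, -6.3) = (-38.10, -6.300). On A1, N sits at bearing 90° from T; a 121° counterclockwise sweep puts S at bearing 211°, so S = T + 6.3·(cos 211°, sin 211°) = (-43.50, -9.545). The tangent condition forces TS to be normal to SP, so SP runs along (−sin 211°, cos 211°); with |SP| = 24.7, P = (-30.78, -30.72). Then |KP| = |P − K| = 43.48.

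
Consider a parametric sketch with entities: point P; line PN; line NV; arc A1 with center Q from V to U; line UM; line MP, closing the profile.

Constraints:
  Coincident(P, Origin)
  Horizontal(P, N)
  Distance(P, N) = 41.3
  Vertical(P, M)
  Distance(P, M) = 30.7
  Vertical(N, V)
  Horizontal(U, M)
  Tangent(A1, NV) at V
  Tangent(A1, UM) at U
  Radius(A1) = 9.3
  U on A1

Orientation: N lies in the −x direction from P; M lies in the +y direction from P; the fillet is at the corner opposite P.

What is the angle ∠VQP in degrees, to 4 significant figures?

146.2°

The virtual corner opposite P is at (-41.30, 30.70). A1 meets NV tangentially, so QV is at right angles to NV and the tangent condition forces QU to be normal to UM, with radius 9.3, so the center Q sits 9.3 in from both sides at Q = (-32.00, 21.40). That places the tangent points at V = (-41.30, 21.40) on NV and U = (-32.00, 30.70) on UM. Then cos ∠VQP = QV·QP / (|QV||QP|), giving 146.2°.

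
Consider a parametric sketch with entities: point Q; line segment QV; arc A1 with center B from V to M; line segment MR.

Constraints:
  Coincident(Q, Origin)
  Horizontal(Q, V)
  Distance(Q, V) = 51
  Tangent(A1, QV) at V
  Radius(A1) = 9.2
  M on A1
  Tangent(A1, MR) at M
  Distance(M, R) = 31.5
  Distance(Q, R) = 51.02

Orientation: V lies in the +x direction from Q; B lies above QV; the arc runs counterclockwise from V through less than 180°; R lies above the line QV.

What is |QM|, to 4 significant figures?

59.49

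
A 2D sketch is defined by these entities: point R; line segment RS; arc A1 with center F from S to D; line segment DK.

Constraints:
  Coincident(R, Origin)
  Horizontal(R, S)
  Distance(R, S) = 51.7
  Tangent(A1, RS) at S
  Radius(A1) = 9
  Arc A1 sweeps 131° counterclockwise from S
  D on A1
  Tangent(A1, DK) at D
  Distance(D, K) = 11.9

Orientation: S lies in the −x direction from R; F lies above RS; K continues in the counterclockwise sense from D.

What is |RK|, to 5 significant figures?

57.874

R is at the origin; RS is horizontal with |RS| = 51.7 and S on the −x side, so S = (-51.700, 0.0000). The tangent condition forces FS to be normal to RS, so F = S + (0, 9) = (-51.700, 9.0000). On A1, S sits at bearing -90° from F; a 131° counterclockwise sweep puts D at bearing 41°, so D = F + 9.0·(cos 41°, sin 41°) = (-44.908, 14.905). A1 meets DK tangentially, so FD is at right angles to DK, so DK runs along (−sin 41°, cos 41°); with |DK| = 11.9, K = (-52.715, 23.886). Then |RK| = |K − R| = 57.874.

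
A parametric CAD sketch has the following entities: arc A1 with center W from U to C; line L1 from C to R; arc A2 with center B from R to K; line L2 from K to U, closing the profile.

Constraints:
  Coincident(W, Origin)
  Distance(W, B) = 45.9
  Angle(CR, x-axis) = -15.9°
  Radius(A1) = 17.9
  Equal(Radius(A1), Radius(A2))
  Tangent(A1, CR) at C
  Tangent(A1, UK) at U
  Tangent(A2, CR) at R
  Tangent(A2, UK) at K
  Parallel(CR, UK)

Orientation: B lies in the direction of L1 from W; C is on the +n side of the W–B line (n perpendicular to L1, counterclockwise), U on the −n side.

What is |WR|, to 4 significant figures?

49.27

The slot axis is L1's direction at -15.9°, so u = (cos -15.9°, sin -15.9°) = (0.9617, -0.2740) and n = (−sin -15.9°, cos -15.9°) = (0.2740, 0.9617). W is at the origin and B lies 45.9 along u from W, so B = 45.9·u = (44.14, -12.57). Tangency of A1 to both parallel lines with radius 17.9 puts C and U at W ± 17.9·n: C = (4.904, 17.22), U = (-4.904, -17.22). Equal radii place R and K the same way about B: R = B + 17.9·n = (49.05, 4.640), K = B − 17.9·n = (39.24, -29.79). Then |WR| = |R − W| = 49.27.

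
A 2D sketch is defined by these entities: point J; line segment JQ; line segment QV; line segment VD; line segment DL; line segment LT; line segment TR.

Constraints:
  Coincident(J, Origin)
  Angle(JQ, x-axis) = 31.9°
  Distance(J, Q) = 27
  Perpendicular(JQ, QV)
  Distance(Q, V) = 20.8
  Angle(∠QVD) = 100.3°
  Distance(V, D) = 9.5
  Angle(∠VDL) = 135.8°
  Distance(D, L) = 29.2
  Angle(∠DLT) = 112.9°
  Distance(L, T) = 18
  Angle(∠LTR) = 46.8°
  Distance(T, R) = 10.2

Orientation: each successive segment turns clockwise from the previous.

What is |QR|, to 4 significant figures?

24.39

J is at the origin; JQ runs at 31.9° with length 27.0, so Q = (22.92, 14.27). The perpendicularity gives QV at right angles to JQ, so QV runs at -58.10°; with |QV| = 20.8, V = (33.91, -3.391). ∠QVD = 100.3° gives VD at -137.8° from the x-axis; with |VD| = 9.5, D = (26.88, -9.772). ∠VDL = 135.8° gives DL at 178.0° from the x-axis; with |DL| = 29.2, L = (-2.306, -8.753). ∠DLT = 112.9° gives LT at 110.9° from the x-axis; with |LT| = 18.0, T = (-8.727, 8.063). ∠LTR = 46.8° gives TR at -22.30° from the x-axis; with |TR| = 10.2, R = (0.7098, 4.192). Then |QR| = |R − Q| = 24.39.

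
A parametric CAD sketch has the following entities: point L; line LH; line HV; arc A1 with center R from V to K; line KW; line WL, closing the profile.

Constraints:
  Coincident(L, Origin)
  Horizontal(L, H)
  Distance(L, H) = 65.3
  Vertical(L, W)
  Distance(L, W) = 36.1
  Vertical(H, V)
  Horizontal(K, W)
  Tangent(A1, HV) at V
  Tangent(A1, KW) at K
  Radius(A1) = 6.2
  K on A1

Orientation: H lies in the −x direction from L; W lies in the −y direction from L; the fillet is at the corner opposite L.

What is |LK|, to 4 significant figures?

69.25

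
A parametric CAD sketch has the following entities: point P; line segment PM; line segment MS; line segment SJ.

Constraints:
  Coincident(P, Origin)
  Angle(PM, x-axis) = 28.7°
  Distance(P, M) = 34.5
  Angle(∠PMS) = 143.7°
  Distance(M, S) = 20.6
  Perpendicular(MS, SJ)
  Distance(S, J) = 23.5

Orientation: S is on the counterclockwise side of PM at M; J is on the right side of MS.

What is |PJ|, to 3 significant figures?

65.4

∠PMS = 143.7°, so MS runs at 28.7° + (180° − 143.7°) = 65.0° from the x-axis; with |MS| = 20.6, S = M + 20.6·(cos 65.0°, sin 65.0°) = (39.0, 35.2). MS is perpendicular to SJ; with |SJ| = 23.5 on the right of MS, J = S + 23.5·(0.906, -0.423) = (60.3, 25.3). Then |PJ| = |J − P| = 65.4.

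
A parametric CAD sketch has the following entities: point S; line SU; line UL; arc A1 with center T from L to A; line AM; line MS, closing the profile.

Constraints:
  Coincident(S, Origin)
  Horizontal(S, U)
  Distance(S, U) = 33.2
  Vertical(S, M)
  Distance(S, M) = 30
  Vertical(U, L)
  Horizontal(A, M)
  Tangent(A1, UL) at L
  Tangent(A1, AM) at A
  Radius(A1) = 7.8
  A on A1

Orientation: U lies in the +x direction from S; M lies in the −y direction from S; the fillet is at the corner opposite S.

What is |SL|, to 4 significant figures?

39.94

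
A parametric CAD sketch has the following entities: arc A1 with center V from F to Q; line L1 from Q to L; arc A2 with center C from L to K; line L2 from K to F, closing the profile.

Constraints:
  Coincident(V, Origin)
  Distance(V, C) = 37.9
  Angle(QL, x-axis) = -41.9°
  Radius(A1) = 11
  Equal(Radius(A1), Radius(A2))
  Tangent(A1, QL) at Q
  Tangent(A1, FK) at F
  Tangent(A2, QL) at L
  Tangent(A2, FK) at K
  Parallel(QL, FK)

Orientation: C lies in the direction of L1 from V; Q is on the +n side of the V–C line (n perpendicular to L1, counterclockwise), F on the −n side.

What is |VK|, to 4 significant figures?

39.46

The slot axis is L1's direction at -41.9°, so u = (cos -41.9°, sin -41.9°) = (0.7443, -0.6678) and n = (−sin -41.9°, cos -41.9°) = (0.6678, 0.7443). V is at the origin and C lies 37.9 along u from V, so C = 37.9·u = (28.21, -25.31). Tangency of A1 to both parallel lines with radius 11.0 puts Q and F at V ± 11.0·n: Q = (7.346, 8.187), F = (-7.346, -8.187). Equal radii place L and K the same way about C: L = C + 11.0·n = (35.56, -17.12), K = C − 11.0·n = (20.86, -33.50). Then |VK| = |K − V| = 39.46.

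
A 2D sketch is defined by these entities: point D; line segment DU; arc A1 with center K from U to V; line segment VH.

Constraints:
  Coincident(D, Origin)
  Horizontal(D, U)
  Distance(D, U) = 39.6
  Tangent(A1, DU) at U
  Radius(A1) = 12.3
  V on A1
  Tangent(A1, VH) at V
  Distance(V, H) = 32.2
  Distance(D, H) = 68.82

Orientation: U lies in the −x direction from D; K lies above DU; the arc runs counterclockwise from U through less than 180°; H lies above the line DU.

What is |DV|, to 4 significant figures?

37.03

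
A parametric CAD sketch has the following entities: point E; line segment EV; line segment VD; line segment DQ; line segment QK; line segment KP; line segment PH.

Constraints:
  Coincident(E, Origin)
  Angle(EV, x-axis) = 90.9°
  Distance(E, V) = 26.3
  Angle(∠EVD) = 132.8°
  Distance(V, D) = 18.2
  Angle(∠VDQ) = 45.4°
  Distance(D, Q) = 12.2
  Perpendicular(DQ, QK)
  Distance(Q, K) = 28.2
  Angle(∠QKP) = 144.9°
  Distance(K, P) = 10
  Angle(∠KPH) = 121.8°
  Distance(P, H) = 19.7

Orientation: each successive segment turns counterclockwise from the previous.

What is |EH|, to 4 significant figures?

57.17

E is at the origin; EV runs at 90.9° with length 26.3, so V = (-0.4131, 26.30). ∠EVD = 132.8° gives VD at 138.1° from the x-axis; with |VD| = 18.2, D = (-13.96, 38.45). ∠VDQ = 45.4° gives DQ at -87.30° from the x-axis; with |DQ| = 12.2, Q = (-13.38, 26.26). The perpendicularity gives QK at right angles to DQ, so QK runs at 2.700°; with |QK| = 28.2, K = (14.78, 27.59). ∠QKP = 144.9° gives KP at 37.80° from the x-axis; with |KP| = 10.0, P = (22.69, 33.72). ∠KPH = 121.8° gives PH at 96.00° from the x-axis; with |PH| = 19.7, H = (20.63, 53.31). Then |EH| = |H − E| = 57.17.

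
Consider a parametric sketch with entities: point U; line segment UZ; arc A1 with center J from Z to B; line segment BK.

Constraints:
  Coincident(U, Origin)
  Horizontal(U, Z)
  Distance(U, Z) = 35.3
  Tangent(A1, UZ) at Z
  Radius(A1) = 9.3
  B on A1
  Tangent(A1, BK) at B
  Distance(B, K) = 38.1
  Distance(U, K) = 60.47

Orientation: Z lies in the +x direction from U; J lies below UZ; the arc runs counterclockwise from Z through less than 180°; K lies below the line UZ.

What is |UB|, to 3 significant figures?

28.8

Checks: |JB| = 9.300 ✓; ∠(JB, BK) = 90.00° ✓; |BK| = 38.10 ✓; |UK| = 60.47 ✓.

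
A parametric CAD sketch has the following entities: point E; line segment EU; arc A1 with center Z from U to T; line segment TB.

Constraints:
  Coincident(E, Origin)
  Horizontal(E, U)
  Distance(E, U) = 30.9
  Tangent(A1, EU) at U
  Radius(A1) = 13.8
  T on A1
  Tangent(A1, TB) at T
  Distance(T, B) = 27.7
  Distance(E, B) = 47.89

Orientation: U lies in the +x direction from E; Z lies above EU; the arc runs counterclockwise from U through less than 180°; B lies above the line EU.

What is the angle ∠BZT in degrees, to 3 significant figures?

63.5°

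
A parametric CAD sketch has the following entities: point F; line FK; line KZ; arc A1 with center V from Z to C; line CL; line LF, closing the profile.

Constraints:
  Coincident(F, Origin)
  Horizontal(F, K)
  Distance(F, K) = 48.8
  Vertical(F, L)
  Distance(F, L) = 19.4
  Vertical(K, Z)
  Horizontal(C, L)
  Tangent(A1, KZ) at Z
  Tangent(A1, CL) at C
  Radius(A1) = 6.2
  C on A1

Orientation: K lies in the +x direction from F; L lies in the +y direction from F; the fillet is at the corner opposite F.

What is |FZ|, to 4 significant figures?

50.55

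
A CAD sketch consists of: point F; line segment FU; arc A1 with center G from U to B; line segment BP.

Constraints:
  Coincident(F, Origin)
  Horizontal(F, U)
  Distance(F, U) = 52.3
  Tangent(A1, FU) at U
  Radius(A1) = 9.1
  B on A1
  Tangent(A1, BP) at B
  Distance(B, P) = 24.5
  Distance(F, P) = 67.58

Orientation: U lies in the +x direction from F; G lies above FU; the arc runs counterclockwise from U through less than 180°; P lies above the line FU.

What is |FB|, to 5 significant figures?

62.180

Checks: |GB| = 9.100 ✓; ∠(GB, BP) = 90.00° ✓; |BP| = 24.50 ✓; |FP| = 67.58 ✓.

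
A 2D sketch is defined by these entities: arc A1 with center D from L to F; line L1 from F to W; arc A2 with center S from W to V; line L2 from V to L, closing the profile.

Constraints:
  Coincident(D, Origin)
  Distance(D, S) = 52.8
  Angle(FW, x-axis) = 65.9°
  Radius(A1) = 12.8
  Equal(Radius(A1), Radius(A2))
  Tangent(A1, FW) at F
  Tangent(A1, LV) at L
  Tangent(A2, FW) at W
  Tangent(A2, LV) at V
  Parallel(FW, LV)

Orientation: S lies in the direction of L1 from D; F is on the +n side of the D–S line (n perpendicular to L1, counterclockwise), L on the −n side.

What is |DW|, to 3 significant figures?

54.3

The slot axis is L1's direction at 65.9°, so u = (cos 65.9°, sin 65.9°) = (0.408, 0.913) and n = (−sin 65.9°, cos 65.9°) = (-0.913, 0.408). D is at the origin and S lies 52.8 along u from D, so S = 52.8·u = (21.6, 48.2). Tangency of A1 to both parallel lines with radius 12.8 puts F and L at D ± 12.8·n: F = (-11.7, 5.23), L = (11.7, -5.23). Equal radii place W and V the same way about S: W = S + 12.8·n = (9.88, 53.4), V = S − 12.8·n = (33.2, 43.0). Then |DW| = |W − D| = 54.3.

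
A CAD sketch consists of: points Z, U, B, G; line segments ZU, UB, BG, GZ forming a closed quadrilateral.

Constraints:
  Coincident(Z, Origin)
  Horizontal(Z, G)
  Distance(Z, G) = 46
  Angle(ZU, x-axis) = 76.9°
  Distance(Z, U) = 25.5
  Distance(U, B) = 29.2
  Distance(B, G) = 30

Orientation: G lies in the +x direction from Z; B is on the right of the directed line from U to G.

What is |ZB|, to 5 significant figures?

16.292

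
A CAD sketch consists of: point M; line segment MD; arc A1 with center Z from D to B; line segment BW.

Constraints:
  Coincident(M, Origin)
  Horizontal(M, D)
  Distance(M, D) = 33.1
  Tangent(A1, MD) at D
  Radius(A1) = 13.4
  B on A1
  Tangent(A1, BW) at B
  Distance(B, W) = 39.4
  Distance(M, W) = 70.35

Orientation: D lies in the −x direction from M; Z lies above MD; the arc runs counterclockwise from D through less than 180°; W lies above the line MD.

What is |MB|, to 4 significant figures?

31.15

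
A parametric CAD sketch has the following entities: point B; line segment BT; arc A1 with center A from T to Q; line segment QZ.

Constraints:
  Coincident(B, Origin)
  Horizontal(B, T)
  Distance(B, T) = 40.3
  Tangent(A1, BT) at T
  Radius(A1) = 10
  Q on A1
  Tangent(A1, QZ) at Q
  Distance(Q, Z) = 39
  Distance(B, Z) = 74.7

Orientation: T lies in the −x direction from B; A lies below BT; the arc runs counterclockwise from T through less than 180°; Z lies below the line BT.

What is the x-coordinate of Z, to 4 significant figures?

-59.21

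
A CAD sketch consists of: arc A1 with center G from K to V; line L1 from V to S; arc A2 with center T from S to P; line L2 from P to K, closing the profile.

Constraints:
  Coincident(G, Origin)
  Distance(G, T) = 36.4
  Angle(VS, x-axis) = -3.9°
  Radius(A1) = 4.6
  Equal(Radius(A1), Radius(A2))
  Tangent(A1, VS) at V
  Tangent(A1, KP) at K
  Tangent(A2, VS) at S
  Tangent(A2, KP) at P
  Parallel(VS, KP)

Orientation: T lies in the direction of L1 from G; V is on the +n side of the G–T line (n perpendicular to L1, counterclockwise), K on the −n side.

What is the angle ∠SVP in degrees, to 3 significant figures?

14.2°

The slot axis is L1's direction at -3.9°, so u = (cos -3.9°, sin -3.9°) = (0.998, -0.0680) and n = (−sin -3.9°, cos -3.9°) = (0.0680, 0.998). G is at the origin and T lies 36.4 along u from G, so T = 36.4·u = (36.3, -2.48). Tangency of A1 to both parallel lines with radius 4.6 puts V and K at G ± 4.6·n: V = (0.313, 4.59), K = (-0.313, -4.59). Equal radii place S and P the same way about T: S = T + 4.6·n = (36.6, 2.11), P = T − 4.6·n = (36.0, -7.07). Then cos ∠SVP = VS·VP / (|VS||VP|), giving 14.2°.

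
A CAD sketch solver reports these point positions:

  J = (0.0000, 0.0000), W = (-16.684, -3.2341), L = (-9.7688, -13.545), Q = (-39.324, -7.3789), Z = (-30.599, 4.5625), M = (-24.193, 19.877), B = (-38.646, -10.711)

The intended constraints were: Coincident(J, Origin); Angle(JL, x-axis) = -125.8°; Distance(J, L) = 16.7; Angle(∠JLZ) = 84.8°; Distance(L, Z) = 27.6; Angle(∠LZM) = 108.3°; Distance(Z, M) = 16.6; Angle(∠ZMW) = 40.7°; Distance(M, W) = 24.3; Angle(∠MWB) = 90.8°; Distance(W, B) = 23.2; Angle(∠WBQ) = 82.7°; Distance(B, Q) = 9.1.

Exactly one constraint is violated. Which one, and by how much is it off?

Distance(B, Q) = 9.1 — off by 5.70.

J = (0.00, 0.00) ✓; JL at -125.8° ✓; |JL| = 16.70 ✓; ∠JLZ = 84.80° ✓; |LZ| = 27.60 ✓; ∠LZM = 108.3° ✓; |ZM| = 16.60 ✓; ∠ZMW = 40.70° ✓; |MW| = 24.30 ✓; ∠MWB = 90.80° ✓; |WB| = 23.20 ✓; ∠WBQ = 82.70° ✓; |BQ| = 3.400 ✗.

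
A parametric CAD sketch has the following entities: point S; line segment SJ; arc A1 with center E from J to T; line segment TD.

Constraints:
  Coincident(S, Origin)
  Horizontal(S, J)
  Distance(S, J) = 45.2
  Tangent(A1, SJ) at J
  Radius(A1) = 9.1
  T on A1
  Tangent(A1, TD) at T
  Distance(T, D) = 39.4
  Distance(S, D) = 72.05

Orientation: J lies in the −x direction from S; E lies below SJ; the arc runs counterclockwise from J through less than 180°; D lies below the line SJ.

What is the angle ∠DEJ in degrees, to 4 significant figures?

168.8°

S is at the origin; SJ is horizontal with |SJ| = 45.2 and J on the −x side, so J = (-45.20, 0.000). Tangency of A1 to SJ means the radius EJ is perpendicular to SJ, so E = J + (0, -9.1) = (-45.20, -9.100). Since ET ⟂ TD (tangency), |ED| = √(9.1² + 39.4²) = 40.44 regardless of where T sits on A1. So D lies on both circle(S, 72.05) and circle(E, 40.44); the below-SJ intersection is D = (-53.03, -48.77). T is the foot of the tangent from D: T = (-54.30, -9.391).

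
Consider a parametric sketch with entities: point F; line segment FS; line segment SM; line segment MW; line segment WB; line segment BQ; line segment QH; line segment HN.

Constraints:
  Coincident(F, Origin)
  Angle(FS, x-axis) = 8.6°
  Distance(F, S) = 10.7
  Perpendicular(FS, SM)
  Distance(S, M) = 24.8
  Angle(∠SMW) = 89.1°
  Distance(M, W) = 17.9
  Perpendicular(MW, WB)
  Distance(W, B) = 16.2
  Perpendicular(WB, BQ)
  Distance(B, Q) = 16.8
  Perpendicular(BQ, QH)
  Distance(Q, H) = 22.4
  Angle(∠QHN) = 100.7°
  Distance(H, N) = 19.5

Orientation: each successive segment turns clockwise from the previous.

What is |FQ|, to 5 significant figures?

13.069

MW ⟂ WB, so WB runs at 97.700°; with |WB| = 16.2, B = (-5.6210, -9.2656). WB ⟂ BQ, so BQ runs at 7.7000°; with |BQ| = 16.8, Q = (11.028, -7.0146). Then |FQ| = |Q − F| = 13.069.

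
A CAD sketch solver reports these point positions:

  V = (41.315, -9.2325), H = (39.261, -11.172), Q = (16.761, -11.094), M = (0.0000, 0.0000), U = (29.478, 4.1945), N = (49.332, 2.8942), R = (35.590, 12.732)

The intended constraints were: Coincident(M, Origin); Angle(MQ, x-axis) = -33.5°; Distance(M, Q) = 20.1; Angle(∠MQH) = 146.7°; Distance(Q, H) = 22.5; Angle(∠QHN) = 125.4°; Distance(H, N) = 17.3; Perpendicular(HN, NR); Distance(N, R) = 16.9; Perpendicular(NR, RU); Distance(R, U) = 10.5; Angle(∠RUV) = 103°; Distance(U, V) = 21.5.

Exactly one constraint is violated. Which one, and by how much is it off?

Distance(U, V) = 21.5 — off by 3.60.

M = (0.00, 0.00) ✓; MQ at -33.50° ✓; |MQ| = 20.10 ✓; ∠MQH = 146.7° ✓; |QH| = 22.50 ✓; ∠QHN = 125.4° ✓; |HN| = 17.30 ✓; ∠(HN, NR) = 90.00° ✓; |NR| = 16.90 ✓; ∠(NR, RU) = 90.00° ✓; |RU| = 10.50 ✓; ∠RUV = 103.0° ✓; |UV| = 17.90 ✗.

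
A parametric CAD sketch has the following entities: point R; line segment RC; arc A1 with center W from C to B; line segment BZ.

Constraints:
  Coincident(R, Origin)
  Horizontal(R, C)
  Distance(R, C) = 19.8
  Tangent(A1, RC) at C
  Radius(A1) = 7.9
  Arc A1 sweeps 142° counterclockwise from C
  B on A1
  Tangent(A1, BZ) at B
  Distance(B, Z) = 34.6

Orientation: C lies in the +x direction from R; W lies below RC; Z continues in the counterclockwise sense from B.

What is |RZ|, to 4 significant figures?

55.10

R is at the origin; RC is horizontal with |RC| = 19.8 and C on the +x side, so C = (19.80, 0.000). The tangent condition forces WC to be normal to RC, so W = C + (0, -7.9) = (19.80, -7.900). On A1, C sits at bearing 90° from W; a 142° counterclockwise sweep puts B at bearing 232°, so B = W + 7.9·(cos 232°, sin 232°) = (14.94, -14.13). Tangency of A1 to BZ means the radius WB is perpendicular to BZ, so BZ runs along (−sin 232°, cos 232°); with |BZ| = 34.6, Z = (42.20, -35.43). Then |RZ| = |Z − R| = 55.10.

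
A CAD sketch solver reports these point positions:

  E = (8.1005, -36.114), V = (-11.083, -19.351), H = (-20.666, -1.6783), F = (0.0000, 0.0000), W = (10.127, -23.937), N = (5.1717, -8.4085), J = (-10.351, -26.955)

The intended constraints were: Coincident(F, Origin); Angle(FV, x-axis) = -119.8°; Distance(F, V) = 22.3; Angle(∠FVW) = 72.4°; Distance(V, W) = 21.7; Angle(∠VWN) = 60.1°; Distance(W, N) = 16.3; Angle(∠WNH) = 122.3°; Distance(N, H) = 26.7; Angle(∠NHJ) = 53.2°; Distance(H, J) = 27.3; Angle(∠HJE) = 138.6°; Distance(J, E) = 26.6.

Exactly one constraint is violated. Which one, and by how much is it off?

Distance(J, E) = 26.6 — off by 6.00.

F = (0.00, 0.00) ✓; FV at -119.8° ✓; |FV| = 22.30 ✓; ∠FVW = 72.40° ✓; |VW| = 21.70 ✓; ∠VWN = 60.10° ✓; |WN| = 16.30 ✓; ∠WNH = 122.3° ✓; |NH| = 26.70 ✓; ∠NHJ = 53.20° ✓; |HJ| = 27.30 ✓; ∠HJE = 138.6° ✓; |JE| = 20.60 ✗.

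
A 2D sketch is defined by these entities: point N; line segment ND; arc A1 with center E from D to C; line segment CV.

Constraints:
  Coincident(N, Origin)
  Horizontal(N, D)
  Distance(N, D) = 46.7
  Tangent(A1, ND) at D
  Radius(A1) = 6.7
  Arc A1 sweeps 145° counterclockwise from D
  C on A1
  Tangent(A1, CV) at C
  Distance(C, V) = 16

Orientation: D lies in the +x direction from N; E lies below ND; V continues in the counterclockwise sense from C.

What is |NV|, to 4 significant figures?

59.90

N is at the origin; N and D share the same y with |ND| = 46.7 and D on the +x side, so D = (46.70, 0.000). Since A1 is tangent to ND there, ED ⟂ ND, so E = D + (0, -6.7) = (46.70, -6.700). On A1, D sits at bearing 90° from E; a 145° counterclockwise sweep puts C at bearing 235°, so C = E + 6.7·(cos 235°, sin 235°) = (42.86, -12.19). The tangent condition forces EC to be normal to CV, so CV runs along (−sin 235°, cos 235°); with |CV| = 16.0, V = (55.96, -21.37). Then |NV| = |V − N| = 59.90.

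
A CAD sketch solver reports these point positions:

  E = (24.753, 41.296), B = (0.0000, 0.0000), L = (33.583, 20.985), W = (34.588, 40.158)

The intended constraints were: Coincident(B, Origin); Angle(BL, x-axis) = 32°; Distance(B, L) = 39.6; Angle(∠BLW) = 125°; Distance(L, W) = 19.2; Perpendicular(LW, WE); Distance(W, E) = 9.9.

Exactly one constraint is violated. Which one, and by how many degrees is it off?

Perpendicular(LW, WE) — off by 3.60°.

B = (0.00, 0.00) ✓; BL at 32.00° ✓; |BL| = 39.60 ✓; ∠BLW = 125.0° ✓; |LW| = 19.20 ✓; ∠(LW, WE) = 86.40° ✗; |WE| = 9.901 ✓.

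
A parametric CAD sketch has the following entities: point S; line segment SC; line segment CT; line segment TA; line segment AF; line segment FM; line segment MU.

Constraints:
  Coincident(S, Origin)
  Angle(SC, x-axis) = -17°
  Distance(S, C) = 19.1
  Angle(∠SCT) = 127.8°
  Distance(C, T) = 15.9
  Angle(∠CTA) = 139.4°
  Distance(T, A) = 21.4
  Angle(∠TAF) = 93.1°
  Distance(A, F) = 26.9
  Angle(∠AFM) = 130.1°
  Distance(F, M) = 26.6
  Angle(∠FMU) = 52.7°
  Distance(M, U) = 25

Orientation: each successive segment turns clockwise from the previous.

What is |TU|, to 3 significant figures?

20.2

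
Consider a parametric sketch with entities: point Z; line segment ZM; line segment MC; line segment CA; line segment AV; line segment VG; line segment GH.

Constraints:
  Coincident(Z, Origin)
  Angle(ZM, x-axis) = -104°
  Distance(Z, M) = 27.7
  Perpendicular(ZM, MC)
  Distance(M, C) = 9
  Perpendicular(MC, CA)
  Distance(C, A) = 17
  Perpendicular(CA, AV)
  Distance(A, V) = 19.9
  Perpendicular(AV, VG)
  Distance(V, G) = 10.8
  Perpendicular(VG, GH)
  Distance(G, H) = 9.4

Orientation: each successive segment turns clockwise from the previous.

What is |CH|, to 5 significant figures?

12.194

Z is at the origin; ZM runs at -104.0° with length 27.7, so M = (-6.7012, -26.877). ZM is perpendicular to MC, so MC runs at 166.00°; with |MC| = 9.0, C = (-15.434, -24.700). MC is perpendicular to CA, so CA runs at 76.000°; with |CA| = 17.0, A = (-11.321, -8.2049). The perpendicularity gives AV at right angles to CA, so AV runs at -14.000°; with |AV| = 19.9, V = (7.9877, -13.019). AV ⟂ VG, so VG runs at -104.00°; with |VG| = 10.8, G = (5.3749, -23.498). VG ⟂ GH, so GH runs at 166.00°; with |GH| = 9.4, H = (-3.7459, -21.224). Then |CH| = |H − C| = 12.194.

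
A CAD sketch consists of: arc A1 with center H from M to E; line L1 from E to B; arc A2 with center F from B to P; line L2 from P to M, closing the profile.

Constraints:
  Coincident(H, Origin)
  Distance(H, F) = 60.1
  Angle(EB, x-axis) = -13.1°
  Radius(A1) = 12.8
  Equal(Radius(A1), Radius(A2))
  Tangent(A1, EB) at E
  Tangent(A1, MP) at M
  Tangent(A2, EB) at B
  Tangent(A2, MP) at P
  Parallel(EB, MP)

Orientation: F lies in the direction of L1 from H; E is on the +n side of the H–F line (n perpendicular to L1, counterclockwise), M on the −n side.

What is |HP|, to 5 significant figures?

61.448

The slot axis is L1's direction at -13.1°, so u = (cos -13.1°, sin -13.1°) = (0.97398, -0.22665) and n = (−sin -13.1°, cos -13.1°) = (0.22665, 0.97398). H is at the origin and F lies 60.1 along u from H, so F = 60.1·u = (58.536, -13.622). Tangency of A1 to both parallel lines with radius 12.8 puts E and M at H ± 12.8·n: E = (2.9011, 12.467), M = (-2.9011, -12.467). Equal radii place B and P the same way about F: B = F + 12.8·n = (61.437, -1.1549), P = F − 12.8·n = (55.635, -26.089). Then |HP| = |P − H| = 61.448.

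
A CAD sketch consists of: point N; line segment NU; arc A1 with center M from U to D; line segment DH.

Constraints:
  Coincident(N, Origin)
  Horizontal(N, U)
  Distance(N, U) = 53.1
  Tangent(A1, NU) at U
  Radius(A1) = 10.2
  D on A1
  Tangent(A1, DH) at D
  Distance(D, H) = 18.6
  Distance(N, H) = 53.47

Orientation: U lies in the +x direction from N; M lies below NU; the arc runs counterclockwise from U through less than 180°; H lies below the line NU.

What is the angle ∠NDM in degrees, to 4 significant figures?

160.6°

N is at the origin; N and U share the same y with |NU| = 53.1 and U on the +x side, so U = (53.10, 0.000). Tangency of A1 to NU means the radius MU is perpendicular to NU, so M = U + (0, -10.2) = (53.10, -10.20). Since MD ⟂ DH (tangency), |MH| = √(10.2² + 18.6²) = 21.21 regardless of where D sits on A1. So H lies on both circle(N, 53.47) and circle(M, 21.21); the below-NU intersection is H = (44.53, -29.60). D is the foot of the tangent from H: D = (42.94, -11.07).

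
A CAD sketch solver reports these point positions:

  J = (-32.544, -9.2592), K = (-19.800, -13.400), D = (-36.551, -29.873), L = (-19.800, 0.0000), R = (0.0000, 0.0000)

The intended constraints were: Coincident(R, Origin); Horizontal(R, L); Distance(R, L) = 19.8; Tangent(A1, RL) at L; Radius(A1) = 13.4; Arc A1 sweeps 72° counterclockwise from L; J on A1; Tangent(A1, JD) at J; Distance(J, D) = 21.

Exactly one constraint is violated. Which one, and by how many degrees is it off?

Tangent(A1, JD) at J — off by 7.00°.

R = (0.00, 0.00) ✓; R.y = 0.00, L.y = 0.00 ✓; |RL| = 19.80 ✓; ∠(KL, LR) = 90.00° ✓; |KL| = 13.40 ✓; bearing(K→J) − bearing(K→L) = 72.00° ✓; |KJ| = 13.40 ✓; ∠(KJ, JD) = 83.00° ✗; |JD| = 21.00 ✓.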